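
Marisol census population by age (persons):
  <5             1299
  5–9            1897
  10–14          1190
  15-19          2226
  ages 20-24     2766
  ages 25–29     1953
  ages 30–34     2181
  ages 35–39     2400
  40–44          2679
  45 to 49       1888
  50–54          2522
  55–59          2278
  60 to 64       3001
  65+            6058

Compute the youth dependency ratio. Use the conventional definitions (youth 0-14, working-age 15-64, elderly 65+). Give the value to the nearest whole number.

Youth dependency ratio: 18

0–14: 1299 + 1897 + 1190 = 4386
15–64: 2226 + 2766 + 1953 + 2181 + 2400 + 2679 + 1888 + 2522 + 2278 + 3001 = 23894
65+: 6058
Youth dependency ratio = 4386 / 23894 × 100 = 18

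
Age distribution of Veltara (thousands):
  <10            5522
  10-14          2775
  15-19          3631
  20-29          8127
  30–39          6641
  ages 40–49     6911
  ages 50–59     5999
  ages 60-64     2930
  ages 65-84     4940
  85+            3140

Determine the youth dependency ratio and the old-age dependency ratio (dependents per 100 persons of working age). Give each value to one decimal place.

0–14: 5522 + 2775 = 8297
15–64: 3631 + 8127 + 6641 + 6911 + 5999 + 2930 = 34239
65+: 4940 + 3140 = 8080
Youth dependency ratio = 8297 / 34239 × 100 = 24.2
Old-age dependency ratio = 8080 / 34239 × 100 = 23.6

Youth dependency ratio: 24.2
Old-age dependency ratio: 23.6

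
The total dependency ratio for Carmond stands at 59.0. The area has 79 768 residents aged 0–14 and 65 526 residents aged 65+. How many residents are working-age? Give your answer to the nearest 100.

Working-age: 246 300

Total dependency ratio = (youth + elderly) / working-age × 100
59.0 = (79 768 + 65 526) / W × 100
⇒ 246 300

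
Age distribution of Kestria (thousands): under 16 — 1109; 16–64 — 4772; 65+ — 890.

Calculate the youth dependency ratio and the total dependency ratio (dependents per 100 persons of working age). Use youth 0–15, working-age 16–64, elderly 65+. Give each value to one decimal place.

Youth dependency ratio = 1109 / 4772 × 100 = 23.2
Total dependency ratio = (1109 + 890) / 4772 × 100 = 1999 / 4772 × 100 = 41.9

Youth dependency ratio: 23.2
Total dependency ratio: 41.9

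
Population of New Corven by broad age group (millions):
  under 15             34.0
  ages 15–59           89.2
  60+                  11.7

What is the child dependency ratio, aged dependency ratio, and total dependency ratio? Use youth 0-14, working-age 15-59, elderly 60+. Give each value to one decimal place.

Youth dependency ratio: 38.1
Old-age dependency ratio: 13.1
Total dependency ratio: 51.2

Youth dependency ratio = 34.0 / 89.2 × 100 = 38.1
Old-age dependency ratio = 11.7 / 89.2 × 100 = 13.1
Total dependency ratio = (34.0 + 11.7) / 89.2 × 100 = 45.7 / 89.2 × 100 = 51.2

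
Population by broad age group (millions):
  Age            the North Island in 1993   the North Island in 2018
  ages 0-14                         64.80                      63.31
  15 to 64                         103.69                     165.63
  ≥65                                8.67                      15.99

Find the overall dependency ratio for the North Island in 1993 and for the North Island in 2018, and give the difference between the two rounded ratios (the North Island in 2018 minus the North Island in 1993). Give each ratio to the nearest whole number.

the North Island in 1993: 71
the North Island in 2018: 48
Difference: -23

the North Island in 1993: (64.80 + 8.67) / 103.69 × 100 = 73.47 / 103.69 × 100 = 71
the North Island in 2018: (63.31 + 15.99) / 165.63 × 100 = 79.30 / 165.63 × 100 = 48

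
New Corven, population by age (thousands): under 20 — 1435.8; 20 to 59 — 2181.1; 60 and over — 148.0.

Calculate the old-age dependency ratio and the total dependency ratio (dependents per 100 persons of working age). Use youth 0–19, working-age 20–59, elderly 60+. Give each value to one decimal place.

Old-age dependency ratio: 6.8
Total dependency ratio: 72.6

Old-age dependency ratio = 148.0 / 2181.1 × 100 = 6.8
Total dependency ratio = (1435.8 + 148.0) / 2181.1 × 100 = 1583.8 / 2181.1 × 100 = 72.6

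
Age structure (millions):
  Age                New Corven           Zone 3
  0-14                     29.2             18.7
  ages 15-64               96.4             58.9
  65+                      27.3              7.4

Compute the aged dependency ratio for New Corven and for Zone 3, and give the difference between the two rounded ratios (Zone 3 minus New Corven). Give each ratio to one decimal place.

New Corven: 28.3
Zone 3: 12.6
Difference: -15.7

New Corven: 27.3 / 96.4 × 100 = 28.3
Zone 3: 7.4 / 58.9 × 100 = 12.6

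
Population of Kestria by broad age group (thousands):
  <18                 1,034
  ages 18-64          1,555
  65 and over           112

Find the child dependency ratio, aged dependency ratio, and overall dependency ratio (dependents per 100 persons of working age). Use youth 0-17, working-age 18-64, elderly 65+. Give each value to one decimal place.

Youth dependency ratio = 1,034 / 1,555 × 100 = 66.5
Old-age dependency ratio = 112 / 1,555 × 100 = 7.2
Total dependency ratio = (1,034 + 112) / 1,555 × 100 = 1,146 / 1,555 × 100 = 73.7

Youth dependency ratio: 66.5
Old-age dependency ratio: 7.2
Total dependency ratio: 73.7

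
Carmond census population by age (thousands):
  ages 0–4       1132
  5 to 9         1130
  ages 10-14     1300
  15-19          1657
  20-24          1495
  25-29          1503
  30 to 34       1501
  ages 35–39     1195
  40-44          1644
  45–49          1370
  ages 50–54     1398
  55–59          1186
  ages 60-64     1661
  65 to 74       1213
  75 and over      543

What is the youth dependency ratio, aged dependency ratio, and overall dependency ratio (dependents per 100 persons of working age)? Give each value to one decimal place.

Youth dependency ratio: 24.4
Old-age dependency ratio: 12.0
Total dependency ratio: 36.4

0–14: 1132 + 1130 + 1300 = 3562
15–64: 1657 + 1495 + 1503 + 1501 + 1195 + 1644 + 1370 + 1398 + 1186 + 1661 = 14610
65+: 1213 + 543 = 1756
Youth dependency ratio = 3562 / 14610 × 100 = 24.4
Old-age dependency ratio = 1756 / 14610 × 100 = 12.0
Total dependency ratio = (3562 + 1756) / 14610 × 100 = 5318 / 14610 × 100 = 36.4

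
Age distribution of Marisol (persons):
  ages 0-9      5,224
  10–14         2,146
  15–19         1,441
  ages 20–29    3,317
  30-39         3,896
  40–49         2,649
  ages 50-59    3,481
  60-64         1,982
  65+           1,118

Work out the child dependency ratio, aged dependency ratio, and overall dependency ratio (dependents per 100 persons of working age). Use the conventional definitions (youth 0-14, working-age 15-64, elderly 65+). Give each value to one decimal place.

Youth dependency ratio: 44.0
Old-age dependency ratio: 6.7
Total dependency ratio: 50.6

0–14: 5,224 + 2,146 = 7,370
15–64: 1,441 + 3,317 + 3,896 + 2,649 + 3,481 + 1,982 = 16,766
65+: 1,118
Youth dependency ratio = 7,370 / 16,766 × 100 = 44.0
Old-age dependency ratio = 1,118 / 16,766 × 100 = 6.7
Total dependency ratio = (7,370 + 1,118) / 16,766 × 100 = 8,488 / 16,766 × 100 = 50.6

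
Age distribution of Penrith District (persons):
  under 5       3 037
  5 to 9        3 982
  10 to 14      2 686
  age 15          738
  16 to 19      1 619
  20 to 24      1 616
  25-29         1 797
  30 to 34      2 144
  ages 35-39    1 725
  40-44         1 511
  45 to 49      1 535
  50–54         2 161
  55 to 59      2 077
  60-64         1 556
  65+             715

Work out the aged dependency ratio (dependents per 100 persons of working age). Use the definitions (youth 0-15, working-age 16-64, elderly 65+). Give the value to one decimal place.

0–15: 3 037 + 3 982 + 2 686 + 738 = 10 443
16–64: 1 619 + 1 616 + 1 797 + 2 144 + 1 725 + 1 511 + 1 535 + 2 161 + 2 077 + 1 556 = 17 741
65+: 715
Old-age dependency ratio = 715 / 17 741 × 100 = 4.0

Old-age dependency ratio: 4.0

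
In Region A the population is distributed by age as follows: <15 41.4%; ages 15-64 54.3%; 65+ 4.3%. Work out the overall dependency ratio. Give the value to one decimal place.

Total dependency ratio = (41.4 + 4.3) / 54.3 × 100 = 45.7 / 54.3 × 100 = 84.2

Total dependency ratio: 84.2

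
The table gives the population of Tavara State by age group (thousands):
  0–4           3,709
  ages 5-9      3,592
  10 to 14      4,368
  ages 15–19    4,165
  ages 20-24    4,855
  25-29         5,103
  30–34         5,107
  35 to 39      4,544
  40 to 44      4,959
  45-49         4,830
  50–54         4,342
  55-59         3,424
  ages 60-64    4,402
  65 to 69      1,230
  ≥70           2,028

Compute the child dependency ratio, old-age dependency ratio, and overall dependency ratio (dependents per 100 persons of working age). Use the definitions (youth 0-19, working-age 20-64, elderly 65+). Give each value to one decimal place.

0–19: 3,709 + 3,592 + 4,368 + 4,165 = 15,834
20–64: 4,855 + 5,103 + 5,107 + 4,544 + 4,959 + 4,830 + 4,342 + 3,424 + 4,402 = 41,566
65+: 1,230 + 2,028 = 3,258
Youth dependency ratio = 15,834 / 41,566 × 100 = 38.1
Old-age dependency ratio = 3,258 / 41,566 × 100 = 7.8
Total dependency ratio = (15,834 + 3,258) / 41,566 × 100 = 19,092 / 41,566 × 100 = 45.9

Youth dependency ratio: 38.1
Old-age dependency ratio: 7.8
Total dependency ratio: 45.9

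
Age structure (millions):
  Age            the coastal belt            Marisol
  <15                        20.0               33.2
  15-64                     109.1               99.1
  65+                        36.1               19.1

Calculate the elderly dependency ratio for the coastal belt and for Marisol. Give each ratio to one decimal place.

the coastal belt: 33.1
Marisol: 19.3

the coastal belt: 36.1 / 109.1 × 100 = 33.1
Marisol: 19.1 / 99.1 × 100 = 19.3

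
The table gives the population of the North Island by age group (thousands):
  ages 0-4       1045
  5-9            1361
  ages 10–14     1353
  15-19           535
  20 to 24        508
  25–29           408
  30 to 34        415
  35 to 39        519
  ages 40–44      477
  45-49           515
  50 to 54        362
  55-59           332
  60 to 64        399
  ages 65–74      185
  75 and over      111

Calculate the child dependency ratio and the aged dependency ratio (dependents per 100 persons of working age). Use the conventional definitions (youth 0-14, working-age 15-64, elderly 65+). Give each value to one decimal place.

0–14: 1045 + 1361 + 1353 = 3759
15–64: 535 + 508 + 408 + 415 + 519 + 477 + 515 + 362 + 332 + 399 = 4470
65+: 185 + 111 = 296
Youth dependency ratio = 3759 / 4470 × 100 = 84.1
Old-age dependency ratio = 296 / 4470 × 100 = 6.6

Youth dependency ratio: 84.1
Old-age dependency ratio: 6.6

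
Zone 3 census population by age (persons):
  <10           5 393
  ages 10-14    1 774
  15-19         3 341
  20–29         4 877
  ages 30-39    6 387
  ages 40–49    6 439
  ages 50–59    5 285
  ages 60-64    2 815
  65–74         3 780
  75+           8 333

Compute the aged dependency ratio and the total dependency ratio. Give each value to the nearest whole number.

0–14: 5 393 + 1 774 = 7 167
15–64: 3 341 + 4 877 + 6 387 + 6 439 + 5 285 + 2 815 = 29 144
65+: 3 780 + 8 333 = 12 113
Old-age dependency ratio = 12 113 / 29 144 × 100 = 42
Total dependency ratio = (7 167 + 12 113) / 29 144 × 100 = 19 280 / 29 144 × 100 = 66

Old-age dependency ratio: 42
Total dependency ratio: 66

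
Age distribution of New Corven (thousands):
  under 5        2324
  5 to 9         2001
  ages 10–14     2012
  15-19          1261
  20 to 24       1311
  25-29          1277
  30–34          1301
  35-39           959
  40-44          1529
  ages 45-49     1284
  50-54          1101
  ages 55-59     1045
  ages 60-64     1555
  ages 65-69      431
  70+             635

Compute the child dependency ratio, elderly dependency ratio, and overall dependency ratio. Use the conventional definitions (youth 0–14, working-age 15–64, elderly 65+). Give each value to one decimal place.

Youth dependency ratio: 50.2
Old-age dependency ratio: 8.4
Total dependency ratio: 58.6

0–14: 2324 + 2001 + 2012 = 6337
15–64: 1261 + 1311 + 1277 + 1301 + 959 + 1529 + 1284 + 1101 + 1045 + 1555 = 12623
65+: 431 + 635 = 1066
Youth dependency ratio = 6337 / 12623 × 100 = 50.2
Old-age dependency ratio = 1066 / 12623 × 100 = 8.4
Total dependency ratio = (6337 + 1066) / 12623 × 100 = 7403 / 12623 × 100 = 58.6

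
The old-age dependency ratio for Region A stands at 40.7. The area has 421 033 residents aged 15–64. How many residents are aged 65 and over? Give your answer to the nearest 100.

Old-age dependency ratio = elderly / working-age × 100
40.7 = E / 421 033 × 100
⇒ 171 400

Aged 65 and over: 171 400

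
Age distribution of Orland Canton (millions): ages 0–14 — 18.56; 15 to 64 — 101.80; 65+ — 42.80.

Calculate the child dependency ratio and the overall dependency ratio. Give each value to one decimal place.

Youth dependency ratio: 18.2
Total dependency ratio: 60.3

Youth dependency ratio = 18.56 / 101.80 × 100 = 18.2
Total dependency ratio = (18.56 + 42.80) / 101.80 × 100 = 61.36 / 101.80 × 100 = 60.3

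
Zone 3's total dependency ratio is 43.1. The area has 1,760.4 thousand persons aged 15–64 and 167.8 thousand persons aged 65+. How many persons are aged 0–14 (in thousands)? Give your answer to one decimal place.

Aged 0–14: 590.9

Total dependency ratio = (youth + elderly) / working-age × 100
43.1 = (Y + 167.8) / 1,760.4 × 100
⇒ 590.9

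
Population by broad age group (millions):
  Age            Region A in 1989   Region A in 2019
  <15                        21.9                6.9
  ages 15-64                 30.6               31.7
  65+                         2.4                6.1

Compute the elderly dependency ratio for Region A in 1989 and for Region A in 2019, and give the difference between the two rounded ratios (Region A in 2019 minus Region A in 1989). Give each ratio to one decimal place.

Region A in 1989: 2.4 / 30.6 × 100 = 7.8
Region A in 2019: 6.1 / 31.7 × 100 = 19.2

Region A in 1989: 7.8
Region A in 2019: 19.2
Difference: +11.4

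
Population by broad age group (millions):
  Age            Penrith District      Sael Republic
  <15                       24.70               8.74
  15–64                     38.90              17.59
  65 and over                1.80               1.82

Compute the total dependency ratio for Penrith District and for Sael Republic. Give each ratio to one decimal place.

Penrith District: 68.1
Sael Republic: 60.0

Penrith District: (24.70 + 1.80) / 38.90 × 100 = 26.50 / 38.90 × 100 = 68.1
Sael Republic: (8.74 + 1.82) / 17.59 × 100 = 10.56 / 17.59 × 100 = 60.0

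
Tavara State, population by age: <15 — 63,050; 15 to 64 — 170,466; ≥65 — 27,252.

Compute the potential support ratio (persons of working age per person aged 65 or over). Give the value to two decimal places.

Potential support ratio: 6.26

Potential support ratio = 170,466 / 27,252 = 6.26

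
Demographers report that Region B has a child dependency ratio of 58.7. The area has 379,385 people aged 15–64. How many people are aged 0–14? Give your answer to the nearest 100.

Aged 0–14: 222,700

Youth dependency ratio = youth / working-age × 100
58.7 = Y / 379,385 × 100
⇒ 222,700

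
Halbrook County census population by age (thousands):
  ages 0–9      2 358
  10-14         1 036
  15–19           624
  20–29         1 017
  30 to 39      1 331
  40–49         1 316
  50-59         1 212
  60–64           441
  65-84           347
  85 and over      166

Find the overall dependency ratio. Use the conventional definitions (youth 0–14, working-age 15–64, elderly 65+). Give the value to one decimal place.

Total dependency ratio: 65.8

0–14: 2 358 + 1 036 = 3 394
15–64: 624 + 1 017 + 1 331 + 1 316 + 1 212 + 441 = 5 941
65+: 347 + 166 = 513
Total dependency ratio = (3 394 + 513) / 5 941 × 100 = 3 907 / 5 941 × 100 = 65.8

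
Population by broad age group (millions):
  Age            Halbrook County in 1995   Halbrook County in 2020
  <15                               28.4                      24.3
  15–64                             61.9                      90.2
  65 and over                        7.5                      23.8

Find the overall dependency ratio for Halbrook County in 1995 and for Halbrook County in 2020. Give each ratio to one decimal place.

Halbrook County in 1995: (28.4 + 7.5) / 61.9 × 100 = 35.9 / 61.9 × 100 = 58.0
Halbrook County in 2020: (24.3 + 23.8) / 90.2 × 100 = 48.1 / 90.2 × 100 = 53.3

Halbrook County in 1995: 58.0
Halbrook County in 2020: 53.3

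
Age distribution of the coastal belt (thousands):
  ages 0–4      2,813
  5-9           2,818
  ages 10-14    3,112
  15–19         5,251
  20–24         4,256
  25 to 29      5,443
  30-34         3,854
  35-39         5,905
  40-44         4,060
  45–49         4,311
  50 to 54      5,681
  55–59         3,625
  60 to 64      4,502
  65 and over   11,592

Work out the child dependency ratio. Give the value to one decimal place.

0–14: 2,813 + 2,818 + 3,112 = 8,743
15–64: 5,251 + 4,256 + 5,443 + 3,854 + 5,905 + 4,060 + 4,311 + 5,681 + 3,625 + 4,502 = 46,888
65+: 11,592
Youth dependency ratio = 8,743 / 46,888 × 100 = 18.6

Youth dependency ratio: 18.6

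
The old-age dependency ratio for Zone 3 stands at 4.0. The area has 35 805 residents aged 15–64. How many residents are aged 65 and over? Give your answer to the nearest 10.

Aged 65 and over: 1 430

Old-age dependency ratio = elderly / working-age × 100
4.0 = E / 35 805 × 100
⇒ 1 430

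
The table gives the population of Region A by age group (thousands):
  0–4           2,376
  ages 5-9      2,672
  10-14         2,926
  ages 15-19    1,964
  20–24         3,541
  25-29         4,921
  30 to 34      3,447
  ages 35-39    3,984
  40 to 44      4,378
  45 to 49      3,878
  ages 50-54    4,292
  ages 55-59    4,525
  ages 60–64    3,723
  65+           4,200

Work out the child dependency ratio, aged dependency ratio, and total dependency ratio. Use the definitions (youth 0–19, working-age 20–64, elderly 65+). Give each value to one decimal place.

0–19: 2,376 + 2,672 + 2,926 + 1,964 = 9,938
20–64: 3,541 + 4,921 + 3,447 + 3,984 + 4,378 + 3,878 + 4,292 + 4,525 + 3,723 = 36,689
65+: 4,200
Youth dependency ratio = 9,938 / 36,689 × 100 = 27.1
Old-age dependency ratio = 4,200 / 36,689 × 100 = 11.4
Total dependency ratio = (9,938 + 4,200) / 36,689 × 100 = 14,138 / 36,689 × 100 = 38.5

Youth dependency ratio: 27.1
Old-age dependency ratio: 11.4
Total dependency ratio: 38.5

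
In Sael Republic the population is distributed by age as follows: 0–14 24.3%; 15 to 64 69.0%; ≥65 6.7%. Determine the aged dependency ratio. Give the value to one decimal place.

Old-age dependency ratio: 9.7

Old-age dependency ratio = 6.7 / 69.0 × 100 = 9.7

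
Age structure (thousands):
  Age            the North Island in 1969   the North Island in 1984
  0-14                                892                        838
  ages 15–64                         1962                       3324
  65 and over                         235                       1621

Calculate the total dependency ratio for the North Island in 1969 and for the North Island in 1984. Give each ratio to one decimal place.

the North Island in 1969: 57.4
the North Island in 1984: 74.0

the North Island in 1969: (892 + 235) / 1962 × 100 = 1127 / 1962 × 100 = 57.4
the North Island in 1984: (838 + 1621) / 3324 × 100 = 2459 / 3324 × 100 = 74.0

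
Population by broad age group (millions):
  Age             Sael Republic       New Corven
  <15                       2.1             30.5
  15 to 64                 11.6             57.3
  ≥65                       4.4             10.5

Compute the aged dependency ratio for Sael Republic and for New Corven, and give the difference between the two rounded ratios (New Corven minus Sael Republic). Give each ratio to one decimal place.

Sael Republic: 37.9
New Corven: 18.3
Difference: -19.6

Sael Republic: 4.4 / 11.6 × 100 = 37.9
New Corven: 10.5 / 57.3 × 100 = 18.3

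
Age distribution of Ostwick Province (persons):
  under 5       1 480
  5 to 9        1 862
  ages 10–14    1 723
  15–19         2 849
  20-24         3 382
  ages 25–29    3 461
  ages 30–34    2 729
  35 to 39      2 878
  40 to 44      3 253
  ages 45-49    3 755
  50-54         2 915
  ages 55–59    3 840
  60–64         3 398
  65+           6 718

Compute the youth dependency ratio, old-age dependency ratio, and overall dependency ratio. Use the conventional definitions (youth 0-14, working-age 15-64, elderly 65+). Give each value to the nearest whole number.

Youth dependency ratio: 16
Old-age dependency ratio: 21
Total dependency ratio: 36

0–14: 1 480 + 1 862 + 1 723 = 5 065
15–64: 2 849 + 3 382 + 3 461 + 2 729 + 2 878 + 3 253 + 3 755 + 2 915 + 3 840 + 3 398 = 32 460
65+: 6 718
Youth dependency ratio = 5 065 / 32 460 × 100 = 16
Old-age dependency ratio = 6 718 / 32 460 × 100 = 21
Total dependency ratio = (5 065 + 6 718) / 32 460 × 100 = 11 783 / 32 460 × 100 = 36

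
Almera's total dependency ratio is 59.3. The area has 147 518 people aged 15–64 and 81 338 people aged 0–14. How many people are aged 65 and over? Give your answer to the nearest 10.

Total dependency ratio = (youth + elderly) / working-age × 100
59.3 = (81 338 + E) / 147 518 × 100
⇒ 6 140

Aged 65 and over: 6 140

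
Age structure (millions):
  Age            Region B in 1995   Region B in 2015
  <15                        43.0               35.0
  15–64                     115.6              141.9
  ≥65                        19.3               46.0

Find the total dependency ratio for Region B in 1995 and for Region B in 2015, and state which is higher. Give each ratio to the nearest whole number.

Region B in 1995: (43.0 + 19.3) / 115.6 × 100 = 62.3 / 115.6 × 100 = 54
Region B in 2015: (35.0 + 46.0) / 141.9 × 100 = 81.0 / 141.9 × 100 = 57

Region B in 1995: 54
Region B in 2015: 57
Higher: Region B in 2015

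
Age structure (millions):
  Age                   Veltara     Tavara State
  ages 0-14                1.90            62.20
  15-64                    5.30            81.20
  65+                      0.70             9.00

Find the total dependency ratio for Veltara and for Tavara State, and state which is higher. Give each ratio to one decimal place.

Veltara: (1.90 + 0.70) / 5.30 × 100 = 2.60 / 5.30 × 100 = 49.1
Tavara State: (62.20 + 9.00) / 81.20 × 100 = 71.20 / 81.20 × 100 = 87.7

Veltara: 49.1
Tavara State: 87.7
Higher: Tavara State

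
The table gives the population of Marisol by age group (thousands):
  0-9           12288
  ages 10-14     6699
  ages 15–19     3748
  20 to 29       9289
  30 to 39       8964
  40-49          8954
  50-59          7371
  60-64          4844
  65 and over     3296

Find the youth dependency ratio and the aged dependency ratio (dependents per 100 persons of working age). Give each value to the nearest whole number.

0–14: 12288 + 6699 = 18987
15–64: 3748 + 9289 + 8964 + 8954 + 7371 + 4844 = 43170
65+: 3296
Youth dependency ratio = 18987 / 43170 × 100 = 44
Old-age dependency ratio = 3296 / 43170 × 100 = 8

Youth dependency ratio: 44
Old-age dependency ratio: 8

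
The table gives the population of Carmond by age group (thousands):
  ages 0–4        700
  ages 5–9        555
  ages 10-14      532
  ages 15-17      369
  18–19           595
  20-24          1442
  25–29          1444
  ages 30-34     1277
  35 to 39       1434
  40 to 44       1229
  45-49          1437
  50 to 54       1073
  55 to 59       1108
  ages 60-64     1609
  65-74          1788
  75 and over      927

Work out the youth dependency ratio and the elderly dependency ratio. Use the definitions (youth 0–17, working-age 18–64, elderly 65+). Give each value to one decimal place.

Youth dependency ratio: 17.0
Old-age dependency ratio: 21.5

0–17: 700 + 555 + 532 + 369 = 2156
18–64: 595 + 1442 + 1444 + 1277 + 1434 + 1229 + 1437 + 1073 + 1108 + 1609 = 12648
65+: 1788 + 927 = 2715
Youth dependency ratio = 2156 / 12648 × 100 = 17.0
Old-age dependency ratio = 2715 / 12648 × 100 = 21.5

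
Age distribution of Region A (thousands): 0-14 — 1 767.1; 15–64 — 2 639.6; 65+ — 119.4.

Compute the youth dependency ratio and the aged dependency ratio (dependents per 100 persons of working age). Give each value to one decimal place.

Youth dependency ratio = 1 767.1 / 2 639.6 × 100 = 66.9
Old-age dependency ratio = 119.4 / 2 639.6 × 100 = 4.5

Youth dependency ratio: 66.9
Old-age dependency ratio: 4.5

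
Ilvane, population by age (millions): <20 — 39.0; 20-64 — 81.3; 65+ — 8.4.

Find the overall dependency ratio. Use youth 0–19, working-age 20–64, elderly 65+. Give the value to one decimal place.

Total dependency ratio: 58.3

Total dependency ratio = (39.0 + 8.4) / 81.3 × 100 = 47.4 / 81.3 × 100 = 58.3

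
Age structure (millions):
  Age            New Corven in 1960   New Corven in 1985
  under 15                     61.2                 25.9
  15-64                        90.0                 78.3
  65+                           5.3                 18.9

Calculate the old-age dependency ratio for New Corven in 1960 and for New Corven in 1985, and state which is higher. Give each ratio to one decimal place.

New Corven in 1960: 5.9
New Corven in 1985: 24.1
Higher: New Corven in 1985

New Corven in 1960: 5.3 / 90.0 × 100 = 5.9
New Corven in 1985: 18.9 / 78.3 × 100 = 24.1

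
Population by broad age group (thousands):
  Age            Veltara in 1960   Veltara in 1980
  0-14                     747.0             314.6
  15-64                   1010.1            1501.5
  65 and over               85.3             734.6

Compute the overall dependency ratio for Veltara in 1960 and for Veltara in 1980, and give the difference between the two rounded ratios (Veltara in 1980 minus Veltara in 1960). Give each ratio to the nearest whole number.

Veltara in 1960: (747.0 + 85.3) / 1010.1 × 100 = 832.3 / 1010.1 × 100 = 82
Veltara in 1980: (314.6 + 734.6) / 1501.5 × 100 = 1049.2 / 1501.5 × 100 = 70

Veltara in 1960: 82
Veltara in 1980: 70
Difference: -12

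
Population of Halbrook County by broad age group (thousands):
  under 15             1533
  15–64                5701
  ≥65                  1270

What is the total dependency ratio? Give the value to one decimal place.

Total dependency ratio = (1533 + 1270) / 5701 × 100 = 2803 / 5701 × 100 = 49.2

Total dependency ratio: 49.2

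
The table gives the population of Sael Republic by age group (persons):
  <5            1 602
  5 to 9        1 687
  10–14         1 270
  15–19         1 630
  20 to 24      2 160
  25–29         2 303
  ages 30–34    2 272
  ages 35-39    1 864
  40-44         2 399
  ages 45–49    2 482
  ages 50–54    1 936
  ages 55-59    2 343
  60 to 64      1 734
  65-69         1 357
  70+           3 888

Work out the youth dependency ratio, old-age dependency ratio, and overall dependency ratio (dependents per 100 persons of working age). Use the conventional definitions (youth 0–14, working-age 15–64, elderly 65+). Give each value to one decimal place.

0–14: 1 602 + 1 687 + 1 270 = 4 559
15–64: 1 630 + 2 160 + 2 303 + 2 272 + 1 864 + 2 399 + 2 482 + 1 936 + 2 343 + 1 734 = 21 123
65+: 1 357 + 3 888 = 5 245
Youth dependency ratio = 4 559 / 21 123 × 100 = 21.6
Old-age dependency ratio = 5 245 / 21 123 × 100 = 24.8
Total dependency ratio = (4 559 + 5 245) / 21 123 × 100 = 9 804 / 21 123 × 100 = 46.4

Youth dependency ratio: 21.6
Old-age dependency ratio: 24.8
Total dependency ratio: 46.4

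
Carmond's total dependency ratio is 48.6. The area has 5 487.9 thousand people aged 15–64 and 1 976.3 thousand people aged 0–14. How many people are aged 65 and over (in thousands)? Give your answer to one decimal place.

Total dependency ratio = (youth + elderly) / working-age × 100
48.6 = (1 976.3 + E) / 5 487.9 × 100
⇒ 690.8

Aged 65 and over: 690.8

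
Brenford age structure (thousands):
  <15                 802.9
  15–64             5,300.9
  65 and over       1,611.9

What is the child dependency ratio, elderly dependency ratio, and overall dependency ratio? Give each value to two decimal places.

Youth dependency ratio = 802.9 / 5,300.9 × 100 = 15.15
Old-age dependency ratio = 1,611.9 / 5,300.9 × 100 = 30.41
Total dependency ratio = (802.9 + 1,611.9) / 5,300.9 × 100 = 2,414.8 / 5,300.9 × 100 = 45.55

Youth dependency ratio: 15.15
Old-age dependency ratio: 30.41
Total dependency ratio: 45.55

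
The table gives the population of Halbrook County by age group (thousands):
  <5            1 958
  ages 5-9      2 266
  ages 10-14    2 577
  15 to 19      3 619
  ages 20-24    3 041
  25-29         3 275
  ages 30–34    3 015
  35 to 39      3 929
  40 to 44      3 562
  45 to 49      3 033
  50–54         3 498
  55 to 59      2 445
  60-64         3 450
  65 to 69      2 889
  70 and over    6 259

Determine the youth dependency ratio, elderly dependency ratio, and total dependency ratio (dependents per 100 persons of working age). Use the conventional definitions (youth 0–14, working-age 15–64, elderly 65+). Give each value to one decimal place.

0–14: 1 958 + 2 266 + 2 577 = 6 801
15–64: 3 619 + 3 041 + 3 275 + 3 015 + 3 929 + 3 562 + 3 033 + 3 498 + 2 445 + 3 450 = 32 867
65+: 2 889 + 6 259 = 9 148
Youth dependency ratio = 6 801 / 32 867 × 100 = 20.7
Old-age dependency ratio = 9 148 / 32 867 × 100 = 27.8
Total dependency ratio = (6 801 + 9 148) / 32 867 × 100 = 15 949 / 32 867 × 100 = 48.5

Youth dependency ratio: 20.7
Old-age dependency ratio: 27.8
Total dependency ratio: 48.5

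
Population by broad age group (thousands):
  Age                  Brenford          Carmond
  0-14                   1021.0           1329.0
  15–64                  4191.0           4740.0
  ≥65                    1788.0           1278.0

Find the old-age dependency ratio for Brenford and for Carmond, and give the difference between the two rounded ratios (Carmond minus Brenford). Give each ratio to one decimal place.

Brenford: 1788.0 / 4191.0 × 100 = 42.7
Carmond: 1278.0 / 4740.0 × 100 = 27.0

Brenford: 42.7
Carmond: 27.0
Difference: -15.7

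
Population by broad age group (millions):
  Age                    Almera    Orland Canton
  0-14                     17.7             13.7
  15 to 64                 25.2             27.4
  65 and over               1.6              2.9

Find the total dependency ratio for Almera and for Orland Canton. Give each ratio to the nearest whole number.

Almera: 77
Orland Canton: 61

Almera: (17.7 + 1.6) / 25.2 × 100 = 19.3 / 25.2 × 100 = 77
Orland Canton: (13.7 + 2.9) / 27.4 × 100 = 16.6 / 27.4 × 100 = 61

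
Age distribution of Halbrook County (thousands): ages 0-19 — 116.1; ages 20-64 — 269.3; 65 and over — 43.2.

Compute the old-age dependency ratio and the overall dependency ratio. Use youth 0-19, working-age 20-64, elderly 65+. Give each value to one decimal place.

Old-age dependency ratio: 16.0
Total dependency ratio: 59.2

Old-age dependency ratio = 43.2 / 269.3 × 100 = 16.0
Total dependency ratio = (116.1 + 43.2) / 269.3 × 100 = 159.3 / 269.3 × 100 = 59.2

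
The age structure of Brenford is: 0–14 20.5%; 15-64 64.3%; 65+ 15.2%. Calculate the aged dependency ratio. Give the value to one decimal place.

Old-age dependency ratio = 15.2 / 64.3 × 100 = 23.6

Old-age dependency ratio: 23.6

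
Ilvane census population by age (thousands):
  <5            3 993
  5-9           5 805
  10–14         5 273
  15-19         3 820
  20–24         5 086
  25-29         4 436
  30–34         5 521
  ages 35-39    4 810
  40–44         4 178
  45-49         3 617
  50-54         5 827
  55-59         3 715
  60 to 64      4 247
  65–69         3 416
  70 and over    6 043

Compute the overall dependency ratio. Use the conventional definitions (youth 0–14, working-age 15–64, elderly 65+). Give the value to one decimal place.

Total dependency ratio: 54.2

0–14: 3 993 + 5 805 + 5 273 = 15 071
15–64: 3 820 + 5 086 + 4 436 + 5 521 + 4 810 + 4 178 + 3 617 + 5 827 + 3 715 + 4 247 = 45 257
65+: 3 416 + 6 043 = 9 459
Total dependency ratio = (15 071 + 9 459) / 45 257 × 100 = 24 530 / 45 257 × 100 = 54.2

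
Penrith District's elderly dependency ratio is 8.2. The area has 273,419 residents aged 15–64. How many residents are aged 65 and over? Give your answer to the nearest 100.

Aged 65 and over: 22,400

Old-age dependency ratio = elderly / working-age × 100
8.2 = E / 273,419 × 100
⇒ 22,400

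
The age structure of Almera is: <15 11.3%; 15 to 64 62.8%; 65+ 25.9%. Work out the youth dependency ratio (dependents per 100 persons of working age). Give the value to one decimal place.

Youth dependency ratio = 11.3 / 62.8 × 100 = 18.0

Youth dependency ratio: 18.0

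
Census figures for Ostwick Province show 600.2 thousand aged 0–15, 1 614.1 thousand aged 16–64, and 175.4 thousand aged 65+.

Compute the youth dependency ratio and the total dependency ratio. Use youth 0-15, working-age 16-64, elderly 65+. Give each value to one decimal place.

Youth dependency ratio: 37.2
Total dependency ratio: 48.1

Youth dependency ratio = 600.2 / 1 614.1 × 100 = 37.2
Total dependency ratio = (600.2 + 175.4) / 1 614.1 × 100 = 775.6 / 1 614.1 × 100 = 48.1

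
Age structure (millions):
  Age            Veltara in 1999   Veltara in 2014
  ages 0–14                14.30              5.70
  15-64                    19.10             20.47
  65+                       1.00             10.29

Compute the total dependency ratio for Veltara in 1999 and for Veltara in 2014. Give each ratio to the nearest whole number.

Veltara in 1999: 80
Veltara in 2014: 78

Veltara in 1999: (14.30 + 1.00) / 19.10 × 100 = 15.30 / 19.10 × 100 = 80
Veltara in 2014: (5.70 + 10.29) / 20.47 × 100 = 15.99 / 20.47 × 100 = 78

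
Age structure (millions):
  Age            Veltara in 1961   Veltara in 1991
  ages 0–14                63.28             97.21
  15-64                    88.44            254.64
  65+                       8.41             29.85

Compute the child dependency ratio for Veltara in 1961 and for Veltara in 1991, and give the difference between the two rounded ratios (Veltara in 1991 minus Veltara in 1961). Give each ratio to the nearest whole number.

Veltara in 1961: 63.28 / 88.44 × 100 = 72
Veltara in 1991: 97.21 / 254.64 × 100 = 38

Veltara in 1961: 72
Veltara in 1991: 38
Difference: -34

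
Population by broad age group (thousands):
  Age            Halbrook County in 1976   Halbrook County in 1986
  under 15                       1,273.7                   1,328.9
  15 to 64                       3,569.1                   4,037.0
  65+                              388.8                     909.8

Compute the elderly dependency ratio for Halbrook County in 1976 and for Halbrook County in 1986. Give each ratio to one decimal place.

Halbrook County in 1976: 388.8 / 3,569.1 × 100 = 10.9
Halbrook County in 1986: 909.8 / 4,037.0 × 100 = 22.5

Halbrook County in 1976: 10.9
Halbrook County in 1986: 22.5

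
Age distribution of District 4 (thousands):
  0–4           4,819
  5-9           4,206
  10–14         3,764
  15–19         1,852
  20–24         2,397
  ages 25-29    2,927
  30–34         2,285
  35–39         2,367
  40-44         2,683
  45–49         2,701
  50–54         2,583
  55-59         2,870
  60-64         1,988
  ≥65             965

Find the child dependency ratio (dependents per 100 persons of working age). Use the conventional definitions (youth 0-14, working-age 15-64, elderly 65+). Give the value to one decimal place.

0–14: 4,819 + 4,206 + 3,764 = 12,789
15–64: 1,852 + 2,397 + 2,927 + 2,285 + 2,367 + 2,683 + 2,701 + 2,583 + 2,870 + 1,988 = 24,653
65+: 965
Youth dependency ratio = 12,789 / 24,653 × 100 = 51.9

Youth dependency ratio: 51.9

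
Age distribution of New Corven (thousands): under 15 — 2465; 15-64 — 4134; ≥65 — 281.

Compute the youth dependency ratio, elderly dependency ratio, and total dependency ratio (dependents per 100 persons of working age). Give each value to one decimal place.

Youth dependency ratio: 59.6
Old-age dependency ratio: 6.8
Total dependency ratio: 66.4

Youth dependency ratio = 2465 / 4134 × 100 = 59.6
Old-age dependency ratio = 281 / 4134 × 100 = 6.8
Total dependency ratio = (2465 + 281) / 4134 × 100 = 2746 / 4134 × 100 = 66.4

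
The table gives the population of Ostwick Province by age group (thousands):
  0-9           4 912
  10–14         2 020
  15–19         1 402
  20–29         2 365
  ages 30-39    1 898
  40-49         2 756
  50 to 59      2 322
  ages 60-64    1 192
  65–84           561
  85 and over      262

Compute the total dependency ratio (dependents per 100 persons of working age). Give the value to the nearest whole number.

Total dependency ratio: 65

0–14: 4 912 + 2 020 = 6 932
15–64: 1 402 + 2 365 + 1 898 + 2 756 + 2 322 + 1 192 = 11 935
65+: 561 + 262 = 823
Total dependency ratio = (6 932 + 823) / 11 935 × 100 = 7 755 / 11 935 × 100 = 65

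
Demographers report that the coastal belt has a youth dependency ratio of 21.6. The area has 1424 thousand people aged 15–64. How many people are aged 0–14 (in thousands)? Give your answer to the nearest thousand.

Youth dependency ratio = youth / working-age × 100
21.6 = Y / 1424 × 100
⇒ 308

Aged 0–14: 308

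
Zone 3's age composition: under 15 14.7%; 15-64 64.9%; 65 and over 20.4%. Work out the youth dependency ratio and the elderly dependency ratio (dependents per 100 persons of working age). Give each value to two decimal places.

Youth dependency ratio = 14.7 / 64.9 × 100 = 22.65
Old-age dependency ratio = 20.4 / 64.9 × 100 = 31.43

Youth dependency ratio: 22.65
Old-age dependency ratio: 31.43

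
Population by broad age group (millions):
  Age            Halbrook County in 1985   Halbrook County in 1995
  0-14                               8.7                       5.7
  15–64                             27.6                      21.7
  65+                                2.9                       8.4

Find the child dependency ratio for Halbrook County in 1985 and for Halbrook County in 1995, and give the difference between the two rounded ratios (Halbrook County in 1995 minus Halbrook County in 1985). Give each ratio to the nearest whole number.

Halbrook County in 1985: 32
Halbrook County in 1995: 26
Difference: -6

Halbrook County in 1985: 8.7 / 27.6 × 100 = 32
Halbrook County in 1995: 5.7 / 21.7 × 100 = 26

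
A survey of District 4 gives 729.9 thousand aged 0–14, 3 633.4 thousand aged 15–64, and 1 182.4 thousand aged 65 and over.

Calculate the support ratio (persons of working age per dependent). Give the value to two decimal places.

Support ratio = 3 633.4 / (729.9 + 1 182.4) = 3 633.4 / 1 912.3 = 1.90

Support ratio: 1.90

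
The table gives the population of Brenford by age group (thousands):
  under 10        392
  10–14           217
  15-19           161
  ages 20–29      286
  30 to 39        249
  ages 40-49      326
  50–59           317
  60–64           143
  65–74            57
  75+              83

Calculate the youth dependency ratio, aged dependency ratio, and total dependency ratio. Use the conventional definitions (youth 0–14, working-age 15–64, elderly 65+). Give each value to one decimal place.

0–14: 392 + 217 = 609
15–64: 161 + 286 + 249 + 326 + 317 + 143 = 1,482
65+: 57 + 83 = 140
Youth dependency ratio = 609 / 1,482 × 100 = 41.1
Old-age dependency ratio = 140 / 1,482 × 100 = 9.4
Total dependency ratio = (609 + 140) / 1,482 × 100 = 749 / 1,482 × 100 = 50.5

Youth dependency ratio: 41.1
Old-age dependency ratio: 9.4
Total dependency ratio: 50.5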